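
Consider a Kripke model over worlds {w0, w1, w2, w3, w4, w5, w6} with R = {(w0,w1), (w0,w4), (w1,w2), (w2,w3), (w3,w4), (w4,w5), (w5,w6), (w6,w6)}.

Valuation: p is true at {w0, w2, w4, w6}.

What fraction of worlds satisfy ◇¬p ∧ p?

3/7

w0: ◇¬p is T, p is T. ✓
w1: ◇¬p is F, p is F. ✗
w2: ◇¬p is T, p is T. ✓
w3: ◇¬p is F, p is F. ✗
w4: ◇¬p is T, p is T. ✓
w5: ◇¬p is F, p is F. ✗
w6: ◇¬p is F, p is T. ✗
That's 3 of 7 worlds, so 3/7.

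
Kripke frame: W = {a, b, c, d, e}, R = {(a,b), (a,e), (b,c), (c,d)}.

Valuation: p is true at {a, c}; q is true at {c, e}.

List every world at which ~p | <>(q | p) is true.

a: ~p is F, <>(q | p) is T. ✓
b: ~p is T, <>(q | p) is T. ✓
c: ~p is F, <>(q | p) is F. ✗
d: ~p is T, <>(q | p) is F. ✓
e: ~p is T, <>(q | p) is F. ✓

{a, b, d, e}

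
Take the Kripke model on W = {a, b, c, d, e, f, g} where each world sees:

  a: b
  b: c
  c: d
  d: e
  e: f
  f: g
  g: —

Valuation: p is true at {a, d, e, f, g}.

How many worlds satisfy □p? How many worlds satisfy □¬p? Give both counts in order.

For □p:
a: successors {b}; p there: b:F. ✗
b: successors {c}; p there: c:F. ✗
c: successors {d}; p there: d:T. ✓
d: successors {e}; p there: e:T. ✓
e: successors {f}; p there: f:T. ✓
f: successors {g}; p there: g:T. ✓
g: no successors, so □p holds vacuously. ✓
— 5 worlds.
For □¬p:
a: successors {b}; ¬p there: b:T. ✓
b: successors {c}; ¬p there: c:T. ✓
c: successors {d}; ¬p there: d:F. ✗
d: successors {e}; ¬p there: e:F. ✗
e: successors {f}; ¬p there: f:F. ✗
f: successors {g}; ¬p there: g:F. ✗
g: no successors, so □¬p holds vacuously. ✓
— 3 worlds.

5 and 3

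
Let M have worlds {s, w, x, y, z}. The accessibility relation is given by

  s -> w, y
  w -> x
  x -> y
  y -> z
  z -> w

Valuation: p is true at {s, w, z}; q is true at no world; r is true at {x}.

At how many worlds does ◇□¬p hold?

s: successors {w, y}; □¬p there: w:T, y:F. ✓
w: successors {x}; □¬p there: x:T. ✓
x: successors {y}; □¬p there: y:F. ✗
y: successors {z}; □¬p there: z:F. ✗
z: successors {w}; □¬p there: w:T. ✓
Satisfying worlds: {s, w, z}.

3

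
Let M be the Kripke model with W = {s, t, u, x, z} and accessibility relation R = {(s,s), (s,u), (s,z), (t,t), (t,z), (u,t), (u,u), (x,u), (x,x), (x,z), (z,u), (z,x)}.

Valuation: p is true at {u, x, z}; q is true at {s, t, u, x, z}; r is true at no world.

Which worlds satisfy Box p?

s: successors {s, u, z}; p there: s:F, u:T, z:T. ✗
t: successors {t, z}; p there: t:F, z:T. ✗
u: successors {t, u}; p there: t:F, u:T. ✗
x: successors {u, x, z}; p there: u:T, x:T, z:T. ✓
z: successors {u, x}; p there: u:T, x:T. ✓

{x, z}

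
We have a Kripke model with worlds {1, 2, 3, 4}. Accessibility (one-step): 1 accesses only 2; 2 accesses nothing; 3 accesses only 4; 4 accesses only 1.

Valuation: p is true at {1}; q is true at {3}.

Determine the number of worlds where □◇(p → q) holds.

2

1: successors {2}; ◇(p → q) there: 2:F. ✗
2: no successors, so □◇(p → q) holds vacuously. ✓
3: successors {4}; ◇(p → q) there: 4:F. ✗
4: successors {1}; ◇(p → q) there: 1:T. ✓
Satisfying worlds: {2, 4}.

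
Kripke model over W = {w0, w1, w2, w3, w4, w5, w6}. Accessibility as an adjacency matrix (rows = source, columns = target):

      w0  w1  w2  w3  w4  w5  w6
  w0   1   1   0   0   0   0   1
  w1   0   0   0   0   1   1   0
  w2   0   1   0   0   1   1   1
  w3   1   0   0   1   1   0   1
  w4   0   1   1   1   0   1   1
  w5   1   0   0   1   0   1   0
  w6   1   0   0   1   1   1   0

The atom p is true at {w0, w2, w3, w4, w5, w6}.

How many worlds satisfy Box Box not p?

0

w0: successors {w0, w1, w6}; Box not p there: w0:F, w1:F, w6:F. ✗
w1: successors {w4, w5}; Box not p there: w4:F, w5:F. ✗
w2: successors {w1, w4, w5, w6}; Box not p there: w1:F, w4:F, w5:F, w6:F. ✗
w3: successors {w0, w3, w4, w6}; Box not p there: w0:F, w3:F, w4:F, w6:F. ✗
w4: successors {w1, w2, w3, w5, w6}; Box not p there: w1:F, w2:F, w3:F, w5:F, w6:F. ✗
w5: successors {w0, w3, w5}; Box not p there: w0:F, w3:F, w5:F. ✗
w6: successors {w0, w3, w4, w5}; Box not p there: w0:F, w3:F, w4:F, w5:F. ✗
Satisfying worlds: ∅.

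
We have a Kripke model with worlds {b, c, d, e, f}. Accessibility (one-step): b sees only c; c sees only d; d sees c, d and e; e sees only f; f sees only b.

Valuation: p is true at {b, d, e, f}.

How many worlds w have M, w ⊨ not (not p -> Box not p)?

1

b: not p -> Box not p is T. ✗
c: not p -> Box not p is F. ✓
d: not p -> Box not p is T. ✗
e: not p -> Box not p is T. ✗
f: not p -> Box not p is T. ✗
Satisfying worlds: {c}.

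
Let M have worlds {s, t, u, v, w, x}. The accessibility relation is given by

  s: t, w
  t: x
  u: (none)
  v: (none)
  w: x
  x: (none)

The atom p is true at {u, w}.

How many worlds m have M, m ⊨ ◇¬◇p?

3

s: successors {t, w}; ¬◇p there: t:T, w:T. ✓
t: successors {x}; ¬◇p there: x:T. ✓
u: no successors, so ◇¬◇p fails. ✗
v: no successors, so ◇¬◇p fails. ✗
w: successors {x}; ¬◇p there: x:T. ✓
x: no successors, so ◇¬◇p fails. ✗
Satisfying worlds: {s, t, w}.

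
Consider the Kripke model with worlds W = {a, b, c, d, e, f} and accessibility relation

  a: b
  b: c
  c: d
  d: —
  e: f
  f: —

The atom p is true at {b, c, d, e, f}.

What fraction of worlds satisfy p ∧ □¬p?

a: p is F, □¬p is F. ✗
b: p is T, □¬p is F. ✗
c: p is T, □¬p is F. ✗
d: p is T, □¬p is T. ✓
e: p is T, □¬p is F. ✗
f: p is T, □¬p is T. ✓
That's 2 of 6 worlds, so 2/6 = 1/3.

1/3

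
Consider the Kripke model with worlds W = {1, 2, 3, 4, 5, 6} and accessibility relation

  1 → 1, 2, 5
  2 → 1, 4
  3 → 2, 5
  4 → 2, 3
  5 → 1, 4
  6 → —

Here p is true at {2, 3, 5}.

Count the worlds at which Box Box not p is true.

1: successors {1, 2, 5}; Box not p there: 1:F, 2:T, 5:T. ✗
2: successors {1, 4}; Box not p there: 1:F, 4:F. ✗
3: successors {2, 5}; Box not p there: 2:T, 5:T. ✓
4: successors {2, 3}; Box not p there: 2:T, 3:F. ✗
5: successors {1, 4}; Box not p there: 1:F, 4:F. ✗
6: no successors, so Box Box not p holds vacuously. ✓
Satisfying worlds: {3, 6}.

2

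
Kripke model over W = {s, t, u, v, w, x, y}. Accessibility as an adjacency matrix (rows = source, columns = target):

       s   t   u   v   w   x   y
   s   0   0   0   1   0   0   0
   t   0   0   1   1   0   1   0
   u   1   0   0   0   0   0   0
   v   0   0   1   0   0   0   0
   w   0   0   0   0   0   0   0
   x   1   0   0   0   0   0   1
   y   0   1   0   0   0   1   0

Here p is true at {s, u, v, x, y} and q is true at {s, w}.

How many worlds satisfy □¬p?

1

s: successors {v}; ¬p there: v:F. ✗
t: successors {u, v, x}; ¬p there: u:F, v:F, x:F. ✗
u: successors {s}; ¬p there: s:F. ✗
v: successors {u}; ¬p there: u:F. ✗
w: no successors, so □¬p holds vacuously. ✓
x: successors {s, y}; ¬p there: s:F, y:F. ✗
y: successors {t, x}; ¬p there: t:T, x:F. ✗
Satisfying worlds: {w}.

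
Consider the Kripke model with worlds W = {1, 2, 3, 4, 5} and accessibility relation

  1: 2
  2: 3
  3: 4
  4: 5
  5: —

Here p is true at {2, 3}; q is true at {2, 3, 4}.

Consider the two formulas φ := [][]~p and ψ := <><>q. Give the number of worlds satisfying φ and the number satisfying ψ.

4 and 2

For [][]~p:
1: successors {2}; []~p there: 2:F. ✗
2: successors {3}; []~p there: 3:T. ✓
3: successors {4}; []~p there: 4:T. ✓
4: successors {5}; []~p there: 5:T. ✓
5: no successors, so [][]~p holds vacuously. ✓
— 4 worlds.
For <><>q:
1: successors {2}; <>q there: 2:T. ✓
2: successors {3}; <>q there: 3:T. ✓
3: successors {4}; <>q there: 4:F. ✗
4: successors {5}; <>q there: 5:F. ✗
5: no successors, so <><>q fails. ✗
— 2 worlds.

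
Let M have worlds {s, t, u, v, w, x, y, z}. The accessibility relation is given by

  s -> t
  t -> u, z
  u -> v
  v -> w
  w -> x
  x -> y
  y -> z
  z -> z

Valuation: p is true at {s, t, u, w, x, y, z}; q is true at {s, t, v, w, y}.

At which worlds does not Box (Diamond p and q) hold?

s: Box (Diamond p and q) is T. ✗
t: Box (Diamond p and q) is F. ✓
u: Box (Diamond p and q) is T. ✗
v: Box (Diamond p and q) is T. ✗
w: Box (Diamond p and q) is F. ✓
x: Box (Diamond p and q) is T. ✗
y: Box (Diamond p and q) is F. ✓
z: Box (Diamond p and q) is F. ✓

{t, w, y, z}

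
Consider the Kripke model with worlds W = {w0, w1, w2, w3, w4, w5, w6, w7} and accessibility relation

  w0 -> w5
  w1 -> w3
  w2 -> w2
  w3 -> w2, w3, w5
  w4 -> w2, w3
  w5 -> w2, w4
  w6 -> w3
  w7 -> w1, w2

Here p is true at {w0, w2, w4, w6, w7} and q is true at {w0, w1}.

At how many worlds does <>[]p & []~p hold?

w0: <>[]p is T, []~p is T. ✓
w1: <>[]p is F, []~p is T. ✗
w2: <>[]p is T, []~p is F. ✗
w3: <>[]p is T, []~p is F. ✗
w4: <>[]p is T, []~p is F. ✗
w5: <>[]p is T, []~p is F. ✗
w6: <>[]p is F, []~p is T. ✗
w7: <>[]p is T, []~p is F. ✗
Satisfying worlds: {w0}.

1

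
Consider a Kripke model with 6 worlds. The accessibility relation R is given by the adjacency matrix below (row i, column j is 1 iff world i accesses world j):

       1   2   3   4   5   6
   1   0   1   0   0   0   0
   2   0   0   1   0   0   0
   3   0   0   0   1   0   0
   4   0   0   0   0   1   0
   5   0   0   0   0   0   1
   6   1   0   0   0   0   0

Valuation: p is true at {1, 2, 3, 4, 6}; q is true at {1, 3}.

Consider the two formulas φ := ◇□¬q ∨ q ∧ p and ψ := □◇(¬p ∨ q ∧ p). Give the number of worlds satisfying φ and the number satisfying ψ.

For ◇□¬q ∨ q ∧ p:
1: ◇□¬q is F, q ∧ p is T. ✓
2: ◇□¬q is T, q ∧ p is F. ✓
3: ◇□¬q is T, q ∧ p is T. ✓
4: ◇□¬q is T, q ∧ p is F. ✓
5: ◇□¬q is F, q ∧ p is F. ✗
6: ◇□¬q is T, q ∧ p is F. ✓
— 5 worlds.
For □◇(¬p ∨ q ∧ p):
1: successors {2}; ◇(¬p ∨ q ∧ p) there: 2:T. ✓
2: successors {3}; ◇(¬p ∨ q ∧ p) there: 3:F. ✗
3: successors {4}; ◇(¬p ∨ q ∧ p) there: 4:T. ✓
4: successors {5}; ◇(¬p ∨ q ∧ p) there: 5:F. ✗
5: successors {6}; ◇(¬p ∨ q ∧ p) there: 6:T. ✓
6: successors {1}; ◇(¬p ∨ q ∧ p) there: 1:F. ✗
— 3 worlds.

5 and 3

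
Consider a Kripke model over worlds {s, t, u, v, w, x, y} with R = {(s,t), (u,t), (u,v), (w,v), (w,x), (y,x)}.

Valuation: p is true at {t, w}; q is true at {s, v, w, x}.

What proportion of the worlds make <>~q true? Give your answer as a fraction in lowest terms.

2/7

s: successors {t}; ~q there: t:T. ✓
t: no successors, so <>~q fails. ✗
u: successors {t, v}; ~q there: t:T, v:F. ✓
v: no successors, so <>~q fails. ✗
w: successors {v, x}; ~q there: v:F, x:F. ✗
x: no successors, so <>~q fails. ✗
y: successors {x}; ~q there: x:F. ✗
That's 2 of 7 worlds, so 2/7.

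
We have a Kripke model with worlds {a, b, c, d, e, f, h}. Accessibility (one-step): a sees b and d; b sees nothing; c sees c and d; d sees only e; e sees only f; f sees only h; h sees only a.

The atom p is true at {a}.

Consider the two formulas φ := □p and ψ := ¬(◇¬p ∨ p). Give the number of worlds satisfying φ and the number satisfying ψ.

2 and 2

For □p:
a: successors {b, d}; p there: b:F, d:F. ✗
b: no successors, so □p holds vacuously. ✓
c: successors {c, d}; p there: c:F, d:F. ✗
d: successors {e}; p there: e:F. ✗
e: successors {f}; p there: f:F. ✗
f: successors {h}; p there: h:F. ✗
h: successors {a}; p there: a:T. ✓
— 2 worlds.
For ¬(◇¬p ∨ p):
a: ◇¬p ∨ p is T. ✗
b: ◇¬p ∨ p is F. ✓
c: ◇¬p ∨ p is T. ✗
d: ◇¬p ∨ p is T. ✗
e: ◇¬p ∨ p is T. ✗
f: ◇¬p ∨ p is T. ✗
h: ◇¬p ∨ p is F. ✓
— 2 worlds.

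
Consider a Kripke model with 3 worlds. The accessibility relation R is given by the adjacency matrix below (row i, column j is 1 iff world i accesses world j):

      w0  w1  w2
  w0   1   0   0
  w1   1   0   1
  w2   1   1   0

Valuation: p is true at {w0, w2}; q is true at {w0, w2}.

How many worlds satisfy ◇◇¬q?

1

w0: successors {w0}; ◇¬q there: w0:F. ✗
w1: successors {w0, w2}; ◇¬q there: w0:F, w2:T. ✓
w2: successors {w0, w1}; ◇¬q there: w0:F, w1:F. ✗
Satisfying worlds: {w1}.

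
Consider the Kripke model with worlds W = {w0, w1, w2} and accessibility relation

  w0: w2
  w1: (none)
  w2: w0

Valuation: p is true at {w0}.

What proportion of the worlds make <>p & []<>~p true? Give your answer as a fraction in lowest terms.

w0: <>p is F, []<>~p is F. ✗
w1: <>p is F, []<>~p is T. ✗
w2: <>p is T, []<>~p is T. ✓
That's 1 of 3 worlds, so 1/3.

1/3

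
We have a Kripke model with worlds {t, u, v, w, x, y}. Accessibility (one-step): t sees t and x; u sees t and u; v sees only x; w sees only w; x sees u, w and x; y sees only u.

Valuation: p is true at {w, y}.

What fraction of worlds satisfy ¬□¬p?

1/3

t: □¬p is T. ✗
u: □¬p is T. ✗
v: □¬p is T. ✗
w: □¬p is F. ✓
x: □¬p is F. ✓
y: □¬p is T. ✗
That's 2 of 6 worlds, so 2/6 = 1/3.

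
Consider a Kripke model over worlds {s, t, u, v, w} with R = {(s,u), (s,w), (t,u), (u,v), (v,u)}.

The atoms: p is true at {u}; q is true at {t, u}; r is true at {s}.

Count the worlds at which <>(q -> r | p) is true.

4

s: successors {u, w}; q -> r | p there: u:T, w:T. ✓
t: successors {u}; q -> r | p there: u:T. ✓
u: successors {v}; q -> r | p there: v:T. ✓
v: successors {u}; q -> r | p there: u:T. ✓
w: no successors, so <>(q -> r | p) fails. ✗
Satisfying worlds: {s, t, u, v}.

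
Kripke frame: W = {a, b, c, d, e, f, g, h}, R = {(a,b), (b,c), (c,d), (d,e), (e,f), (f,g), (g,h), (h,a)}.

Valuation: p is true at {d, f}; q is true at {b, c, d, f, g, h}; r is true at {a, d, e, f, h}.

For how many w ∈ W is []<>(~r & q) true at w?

a: successors {b}; <>(~r & q) there: b:T. ✓
b: successors {c}; <>(~r & q) there: c:F. ✗
c: successors {d}; <>(~r & q) there: d:F. ✗
d: successors {e}; <>(~r & q) there: e:F. ✗
e: successors {f}; <>(~r & q) there: f:T. ✓
f: successors {g}; <>(~r & q) there: g:F. ✗
g: successors {h}; <>(~r & q) there: h:F. ✗
h: successors {a}; <>(~r & q) there: a:T. ✓
Satisfying worlds: {a, e, h}.

3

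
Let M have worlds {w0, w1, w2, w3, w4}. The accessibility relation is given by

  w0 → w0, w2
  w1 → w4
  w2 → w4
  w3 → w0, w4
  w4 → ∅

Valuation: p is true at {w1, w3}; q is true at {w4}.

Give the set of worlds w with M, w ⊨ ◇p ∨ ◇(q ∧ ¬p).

{w1, w2, w3}

w0: ◇p is F, ◇(q ∧ ¬p) is F. ✗
w1: ◇p is F, ◇(q ∧ ¬p) is T. ✓
w2: ◇p is F, ◇(q ∧ ¬p) is T. ✓
w3: ◇p is F, ◇(q ∧ ¬p) is T. ✓
w4: ◇p is F, ◇(q ∧ ¬p) is F. ✗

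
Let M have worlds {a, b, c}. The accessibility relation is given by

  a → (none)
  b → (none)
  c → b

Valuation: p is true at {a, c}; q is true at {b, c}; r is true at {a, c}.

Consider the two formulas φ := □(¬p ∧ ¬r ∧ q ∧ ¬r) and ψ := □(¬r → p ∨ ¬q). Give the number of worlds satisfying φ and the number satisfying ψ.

For □(¬p ∧ ¬r ∧ q ∧ ¬r):
a: no successors, so □(¬p ∧ ¬r ∧ q ∧ ¬r) holds vacuously. ✓
b: no successors, so □(¬p ∧ ¬r ∧ q ∧ ¬r) holds vacuously. ✓
c: successors {b}; ¬p ∧ ¬r ∧ q ∧ ¬r there: b:T. ✓
— 3 worlds.
For □(¬r → p ∨ ¬q):
a: no successors, so □(¬r → p ∨ ¬q) holds vacuously. ✓
b: no successors, so □(¬r → p ∨ ¬q) holds vacuously. ✓
c: successors {b}; ¬r → p ∨ ¬q there: b:F. ✗
— 2 worlds.

3 and 2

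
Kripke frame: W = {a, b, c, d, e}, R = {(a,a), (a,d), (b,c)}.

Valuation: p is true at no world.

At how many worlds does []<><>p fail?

2

a: successors {a, d}; <><>p there: a:F, d:F. ✗
b: successors {c}; <><>p there: c:F. ✗
c: no successors, so []<><>p holds vacuously. ✓
d: no successors, so []<><>p holds vacuously. ✓
e: no successors, so []<><>p holds vacuously. ✓
Satisfying worlds: {c, d, e}.
So []<><>p fails at the other 2 worlds.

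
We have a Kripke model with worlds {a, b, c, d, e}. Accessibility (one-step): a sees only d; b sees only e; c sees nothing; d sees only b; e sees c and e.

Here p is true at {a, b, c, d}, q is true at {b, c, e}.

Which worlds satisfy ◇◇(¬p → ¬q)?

a: successors {d}; ◇(¬p → ¬q) there: d:T. ✓
b: successors {e}; ◇(¬p → ¬q) there: e:T. ✓
c: no successors, so ◇◇(¬p → ¬q) fails. ✗
d: successors {b}; ◇(¬p → ¬q) there: b:F. ✗
e: successors {c, e}; ◇(¬p → ¬q) there: c:F, e:T. ✓

{a, b, e}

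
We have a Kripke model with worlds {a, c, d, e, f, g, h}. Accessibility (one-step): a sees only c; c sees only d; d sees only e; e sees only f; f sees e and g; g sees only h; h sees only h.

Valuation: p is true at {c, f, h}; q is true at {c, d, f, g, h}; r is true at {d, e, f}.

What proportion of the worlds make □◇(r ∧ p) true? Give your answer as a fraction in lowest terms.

a: successors {c}; ◇(r ∧ p) there: c:F. ✗
c: successors {d}; ◇(r ∧ p) there: d:F. ✗
d: successors {e}; ◇(r ∧ p) there: e:T. ✓
e: successors {f}; ◇(r ∧ p) there: f:F. ✗
f: successors {e, g}; ◇(r ∧ p) there: e:T, g:F. ✗
g: successors {h}; ◇(r ∧ p) there: h:F. ✗
h: successors {h}; ◇(r ∧ p) there: h:F. ✗
That's 1 of 7 worlds, so 1/7.

1/7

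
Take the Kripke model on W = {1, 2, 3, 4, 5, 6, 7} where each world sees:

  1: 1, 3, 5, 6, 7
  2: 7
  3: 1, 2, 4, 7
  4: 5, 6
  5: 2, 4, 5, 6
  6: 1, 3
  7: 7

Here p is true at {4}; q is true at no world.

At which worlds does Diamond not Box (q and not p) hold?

{1, 2, 3, 4, 5, 6, 7}

1: successors {1, 3, 5, 6, 7}; not Box (q and not p) there: 1:T, 3:T, 5:T, 6:T, 7:T. ✓
2: successors {7}; not Box (q and not p) there: 7:T. ✓
3: successors {1, 2, 4, 7}; not Box (q and not p) there: 1:T, 2:T, 4:T, 7:T. ✓
4: successors {5, 6}; not Box (q and not p) there: 5:T, 6:T. ✓
5: successors {2, 4, 5, 6}; not Box (q and not p) there: 2:T, 4:T, 5:T, 6:T. ✓
6: successors {1, 3}; not Box (q and not p) there: 1:T, 3:T. ✓
7: successors {7}; not Box (q and not p) there: 7:T. ✓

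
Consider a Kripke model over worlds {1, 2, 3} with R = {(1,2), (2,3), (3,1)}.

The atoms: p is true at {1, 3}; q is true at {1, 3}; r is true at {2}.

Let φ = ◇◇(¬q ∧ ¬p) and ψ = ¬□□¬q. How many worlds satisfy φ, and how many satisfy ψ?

1 and 2

For ◇◇(¬q ∧ ¬p):
1: successors {2}; ◇(¬q ∧ ¬p) there: 2:F. ✗
2: successors {3}; ◇(¬q ∧ ¬p) there: 3:F. ✗
3: successors {1}; ◇(¬q ∧ ¬p) there: 1:T. ✓
— 1 world.
For ¬□□¬q:
1: □□¬q is F. ✓
2: □□¬q is F. ✓
3: □□¬q is T. ✗
— 2 worlds.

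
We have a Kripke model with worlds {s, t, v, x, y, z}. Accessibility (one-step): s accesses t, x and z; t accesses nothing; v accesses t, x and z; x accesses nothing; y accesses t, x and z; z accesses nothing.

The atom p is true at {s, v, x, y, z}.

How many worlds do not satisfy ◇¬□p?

6

s: successors {t, x, z}; ¬□p there: t:F, x:F, z:F. ✗
t: no successors, so ◇¬□p fails. ✗
v: successors {t, x, z}; ¬□p there: t:F, x:F, z:F. ✗
x: no successors, so ◇¬□p fails. ✗
y: successors {t, x, z}; ¬□p there: t:F, x:F, z:F. ✗
z: no successors, so ◇¬□p fails. ✗
Satisfying worlds: ∅.
So ◇¬□p fails at the other 6 worlds.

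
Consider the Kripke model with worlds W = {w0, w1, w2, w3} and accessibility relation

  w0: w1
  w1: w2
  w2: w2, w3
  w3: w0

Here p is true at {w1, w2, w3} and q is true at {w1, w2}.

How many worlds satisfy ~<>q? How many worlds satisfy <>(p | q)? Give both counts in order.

For ~<>q:
w0: <>q is T. ✗
w1: <>q is T. ✗
w2: <>q is T. ✗
w3: <>q is F. ✓
— 1 world.
For <>(p | q):
w0: successors {w1}; p | q there: w1:T. ✓
w1: successors {w2}; p | q there: w2:T. ✓
w2: successors {w2, w3}; p | q there: w2:T, w3:T. ✓
w3: successors {w0}; p | q there: w0:F. ✗
— 3 worlds.

1 and 3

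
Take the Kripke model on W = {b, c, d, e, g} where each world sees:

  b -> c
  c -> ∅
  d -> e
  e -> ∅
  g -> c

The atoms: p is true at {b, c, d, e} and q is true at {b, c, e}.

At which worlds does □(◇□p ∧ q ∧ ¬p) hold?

b: successors {c}; ◇□p ∧ q ∧ ¬p there: c:F. ✗
c: no successors, so □(◇□p ∧ q ∧ ¬p) holds vacuously. ✓
d: successors {e}; ◇□p ∧ q ∧ ¬p there: e:F. ✗
e: no successors, so □(◇□p ∧ q ∧ ¬p) holds vacuously. ✓
g: successors {c}; ◇□p ∧ q ∧ ¬p there: c:F. ✗

{c, e}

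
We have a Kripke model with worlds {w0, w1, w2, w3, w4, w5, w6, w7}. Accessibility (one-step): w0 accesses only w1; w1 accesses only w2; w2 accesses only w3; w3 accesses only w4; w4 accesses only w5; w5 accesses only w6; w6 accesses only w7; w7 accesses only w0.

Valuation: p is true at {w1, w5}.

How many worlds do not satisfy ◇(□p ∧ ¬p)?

6

w0: successors {w1}; □p ∧ ¬p there: w1:F. ✗
w1: successors {w2}; □p ∧ ¬p there: w2:F. ✗
w2: successors {w3}; □p ∧ ¬p there: w3:F. ✗
w3: successors {w4}; □p ∧ ¬p there: w4:T. ✓
w4: successors {w5}; □p ∧ ¬p there: w5:F. ✗
w5: successors {w6}; □p ∧ ¬p there: w6:F. ✗
w6: successors {w7}; □p ∧ ¬p there: w7:F. ✗
w7: successors {w0}; □p ∧ ¬p there: w0:T. ✓
Satisfying worlds: {w3, w7}.
So ◇(□p ∧ ¬p) fails at the other 6 worlds.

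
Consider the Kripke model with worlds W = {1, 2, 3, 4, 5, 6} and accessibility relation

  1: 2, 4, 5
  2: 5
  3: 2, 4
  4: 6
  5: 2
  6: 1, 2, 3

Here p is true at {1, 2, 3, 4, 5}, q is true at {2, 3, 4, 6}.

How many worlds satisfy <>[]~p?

2

1: successors {2, 4, 5}; []~p there: 2:F, 4:T, 5:F. ✓
2: successors {5}; []~p there: 5:F. ✗
3: successors {2, 4}; []~p there: 2:F, 4:T. ✓
4: successors {6}; []~p there: 6:F. ✗
5: successors {2}; []~p there: 2:F. ✗
6: successors {1, 2, 3}; []~p there: 1:F, 2:F, 3:F. ✗
Satisfying worlds: {1, 3}.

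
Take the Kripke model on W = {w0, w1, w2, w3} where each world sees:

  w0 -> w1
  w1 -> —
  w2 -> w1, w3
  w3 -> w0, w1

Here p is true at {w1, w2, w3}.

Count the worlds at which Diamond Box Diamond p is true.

3

w0: successors {w1}; Box Diamond p there: w1:T. ✓
w1: no successors, so Diamond Box Diamond p fails. ✗
w2: successors {w1, w3}; Box Diamond p there: w1:T, w3:F. ✓
w3: successors {w0, w1}; Box Diamond p there: w0:F, w1:T. ✓
Satisfying worlds: {w0, w2, w3}.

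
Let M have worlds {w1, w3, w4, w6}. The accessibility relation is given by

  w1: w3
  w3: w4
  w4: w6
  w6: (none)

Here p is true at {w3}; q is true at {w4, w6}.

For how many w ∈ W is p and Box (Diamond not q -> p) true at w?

1

w1: p is F, Box (Diamond not q -> p) is T. ✗
w3: p is T, Box (Diamond not q -> p) is T. ✓
w4: p is F, Box (Diamond not q -> p) is T. ✗
w6: p is F, Box (Diamond not q -> p) is T. ✗
Satisfying worlds: {w3}.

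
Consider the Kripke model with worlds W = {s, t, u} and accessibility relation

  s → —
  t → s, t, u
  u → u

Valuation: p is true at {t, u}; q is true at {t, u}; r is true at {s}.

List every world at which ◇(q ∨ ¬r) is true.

{t, u}

s: no successors, so ◇(q ∨ ¬r) fails. ✗
t: successors {s, t, u}; q ∨ ¬r there: s:F, t:T, u:T. ✓
u: successors {u}; q ∨ ¬r there: u:T. ✓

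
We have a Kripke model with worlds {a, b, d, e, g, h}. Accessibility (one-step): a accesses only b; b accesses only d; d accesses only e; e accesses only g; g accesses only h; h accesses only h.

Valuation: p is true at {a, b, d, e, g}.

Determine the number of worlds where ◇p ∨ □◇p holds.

a: ◇p is T, □◇p is T. ✓
b: ◇p is T, □◇p is T. ✓
d: ◇p is T, □◇p is T. ✓
e: ◇p is T, □◇p is F. ✓
g: ◇p is F, □◇p is F. ✗
h: ◇p is F, □◇p is F. ✗
Satisfying worlds: {a, b, d, e}.

4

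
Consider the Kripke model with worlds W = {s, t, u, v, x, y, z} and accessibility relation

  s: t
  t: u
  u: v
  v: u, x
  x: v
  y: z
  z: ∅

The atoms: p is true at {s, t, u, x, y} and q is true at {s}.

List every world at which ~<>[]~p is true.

s: <>[]~p is F. ✓
t: <>[]~p is T. ✗
u: <>[]~p is F. ✓
v: <>[]~p is T. ✗
x: <>[]~p is F. ✓
y: <>[]~p is T. ✗
z: <>[]~p is F. ✓

{s, u, x, z}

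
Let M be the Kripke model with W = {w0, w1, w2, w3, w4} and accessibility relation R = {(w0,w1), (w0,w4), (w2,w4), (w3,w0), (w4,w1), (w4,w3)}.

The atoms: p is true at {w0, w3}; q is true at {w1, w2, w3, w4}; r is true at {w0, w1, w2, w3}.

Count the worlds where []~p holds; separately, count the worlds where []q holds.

3 and 4

For []~p:
w0: successors {w1, w4}; ~p there: w1:T, w4:T. ✓
w1: no successors, so []~p holds vacuously. ✓
w2: successors {w4}; ~p there: w4:T. ✓
w3: successors {w0}; ~p there: w0:F. ✗
w4: successors {w1, w3}; ~p there: w1:T, w3:F. ✗
— 3 worlds.
For []q:
w0: successors {w1, w4}; q there: w1:T, w4:T. ✓
w1: no successors, so []q holds vacuously. ✓
w2: successors {w4}; q there: w4:T. ✓
w3: successors {w0}; q there: w0:F. ✗
w4: successors {w1, w3}; q there: w1:T, w3:T. ✓
— 4 worlds.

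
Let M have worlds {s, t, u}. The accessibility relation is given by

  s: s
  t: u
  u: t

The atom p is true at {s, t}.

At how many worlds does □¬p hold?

s: successors {s}; ¬p there: s:F. ✗
t: successors {u}; ¬p there: u:T. ✓
u: successors {t}; ¬p there: t:F. ✗
Satisfying worlds: {t}.

1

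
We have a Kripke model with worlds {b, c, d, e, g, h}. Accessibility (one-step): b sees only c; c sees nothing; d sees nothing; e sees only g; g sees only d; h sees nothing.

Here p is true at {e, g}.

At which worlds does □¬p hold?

b: successors {c}; ¬p there: c:T. ✓
c: no successors, so □¬p holds vacuously. ✓
d: no successors, so □¬p holds vacuously. ✓
e: successors {g}; ¬p there: g:F. ✗
g: successors {d}; ¬p there: d:T. ✓
h: no successors, so □¬p holds vacuously. ✓

{b, c, d, g, h}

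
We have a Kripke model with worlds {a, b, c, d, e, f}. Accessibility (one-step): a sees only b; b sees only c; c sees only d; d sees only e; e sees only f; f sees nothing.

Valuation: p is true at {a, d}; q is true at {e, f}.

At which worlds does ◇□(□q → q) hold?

a: successors {b}; □(□q → q) there: b:T. ✓
b: successors {c}; □(□q → q) there: c:F. ✗
c: successors {d}; □(□q → q) there: d:T. ✓
d: successors {e}; □(□q → q) there: e:T. ✓
e: successors {f}; □(□q → q) there: f:T. ✓
f: no successors, so ◇□(□q → q) fails. ✗

{a, c, d, e}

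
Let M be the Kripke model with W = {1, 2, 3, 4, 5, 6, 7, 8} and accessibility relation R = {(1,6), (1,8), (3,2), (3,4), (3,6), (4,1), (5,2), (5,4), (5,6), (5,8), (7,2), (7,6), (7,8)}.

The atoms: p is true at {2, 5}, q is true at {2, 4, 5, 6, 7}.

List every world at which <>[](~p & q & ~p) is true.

1: successors {6, 8}; [](~p & q & ~p) there: 6:T, 8:T. ✓
2: no successors, so <>[](~p & q & ~p) fails. ✗
3: successors {2, 4, 6}; [](~p & q & ~p) there: 2:T, 4:F, 6:T. ✓
4: successors {1}; [](~p & q & ~p) there: 1:F. ✗
5: successors {2, 4, 6, 8}; [](~p & q & ~p) there: 2:T, 4:F, 6:T, 8:T. ✓
6: no successors, so <>[](~p & q & ~p) fails. ✗
7: successors {2, 6, 8}; [](~p & q & ~p) there: 2:T, 6:T, 8:T. ✓
8: no successors, so <>[](~p & q & ~p) fails. ✗

{1, 3, 5, 7}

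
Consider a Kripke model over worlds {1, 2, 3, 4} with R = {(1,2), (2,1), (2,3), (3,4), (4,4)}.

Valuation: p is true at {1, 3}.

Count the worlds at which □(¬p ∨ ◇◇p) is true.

3

1: successors {2}; ¬p ∨ ◇◇p there: 2:T. ✓
2: successors {1, 3}; ¬p ∨ ◇◇p there: 1:T, 3:F. ✗
3: successors {4}; ¬p ∨ ◇◇p there: 4:T. ✓
4: successors {4}; ¬p ∨ ◇◇p there: 4:T. ✓
Satisfying worlds: {1, 3, 4}.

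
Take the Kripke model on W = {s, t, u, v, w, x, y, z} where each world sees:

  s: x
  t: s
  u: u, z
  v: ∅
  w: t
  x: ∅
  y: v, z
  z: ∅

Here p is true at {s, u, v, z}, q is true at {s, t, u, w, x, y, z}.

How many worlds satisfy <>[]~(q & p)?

4

s: successors {x}; []~(q & p) there: x:T. ✓
t: successors {s}; []~(q & p) there: s:T. ✓
u: successors {u, z}; []~(q & p) there: u:F, z:T. ✓
v: no successors, so <>[]~(q & p) fails. ✗
w: successors {t}; []~(q & p) there: t:F. ✗
x: no successors, so <>[]~(q & p) fails. ✗
y: successors {v, z}; []~(q & p) there: v:T, z:T. ✓
z: no successors, so <>[]~(q & p) fails. ✗
Satisfying worlds: {s, t, u, y}.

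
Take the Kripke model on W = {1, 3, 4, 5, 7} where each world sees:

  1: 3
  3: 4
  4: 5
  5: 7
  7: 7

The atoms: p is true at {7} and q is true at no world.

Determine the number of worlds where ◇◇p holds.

3

1: successors {3}; ◇p there: 3:F. ✗
3: successors {4}; ◇p there: 4:F. ✗
4: successors {5}; ◇p there: 5:T. ✓
5: successors {7}; ◇p there: 7:T. ✓
7: successors {7}; ◇p there: 7:T. ✓
Satisfying worlds: {4, 5, 7}.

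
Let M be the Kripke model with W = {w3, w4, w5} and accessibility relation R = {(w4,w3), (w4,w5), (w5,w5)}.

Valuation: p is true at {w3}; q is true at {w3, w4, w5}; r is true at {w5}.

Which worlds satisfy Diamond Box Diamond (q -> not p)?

{w4, w5}

w3: no successors, so Diamond Box Diamond (q -> not p) fails. ✗
w4: successors {w3, w5}; Box Diamond (q -> not p) there: w3:T, w5:T. ✓
w5: successors {w5}; Box Diamond (q -> not p) there: w5:T. ✓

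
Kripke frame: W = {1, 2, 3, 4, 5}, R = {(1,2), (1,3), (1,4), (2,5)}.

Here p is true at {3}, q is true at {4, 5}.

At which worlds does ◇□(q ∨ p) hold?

1: successors {2, 3, 4}; □(q ∨ p) there: 2:T, 3:T, 4:T. ✓
2: successors {5}; □(q ∨ p) there: 5:T. ✓
3: no successors, so ◇□(q ∨ p) fails. ✗
4: no successors, so ◇□(q ∨ p) fails. ✗
5: no successors, so ◇□(q ∨ p) fails. ✗

{1, 2}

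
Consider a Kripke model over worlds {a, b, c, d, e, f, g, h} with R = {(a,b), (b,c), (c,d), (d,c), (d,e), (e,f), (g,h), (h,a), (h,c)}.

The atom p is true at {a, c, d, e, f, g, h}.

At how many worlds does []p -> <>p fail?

a: []p is F, <>p is F. ✓
b: []p is T, <>p is T. ✓
c: []p is T, <>p is T. ✓
d: []p is T, <>p is T. ✓
e: []p is T, <>p is T. ✓
f: []p is T, <>p is F. ✗
g: []p is T, <>p is T. ✓
h: []p is T, <>p is T. ✓
Satisfying worlds: {a, b, c, d, e, g, h}.
So []p -> <>p fails at the other 1 world.

1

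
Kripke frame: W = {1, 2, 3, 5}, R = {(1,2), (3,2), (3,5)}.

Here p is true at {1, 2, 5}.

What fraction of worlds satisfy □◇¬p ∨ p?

3/4

1: □◇¬p is F, p is T. ✓
2: □◇¬p is T, p is T. ✓
3: □◇¬p is F, p is F. ✗
5: □◇¬p is T, p is T. ✓
That's 3 of 4 worlds, so 3/4.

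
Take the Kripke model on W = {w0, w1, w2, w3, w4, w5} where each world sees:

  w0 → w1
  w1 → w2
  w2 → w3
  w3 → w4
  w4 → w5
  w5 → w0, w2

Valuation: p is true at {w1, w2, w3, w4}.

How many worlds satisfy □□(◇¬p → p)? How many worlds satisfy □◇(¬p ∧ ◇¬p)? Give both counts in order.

5 and 1

For □□(◇¬p → p):
w0: successors {w1}; □(◇¬p → p) there: w1:T. ✓
w1: successors {w2}; □(◇¬p → p) there: w2:T. ✓
w2: successors {w3}; □(◇¬p → p) there: w3:T. ✓
w3: successors {w4}; □(◇¬p → p) there: w4:F. ✗
w4: successors {w5}; □(◇¬p → p) there: w5:T. ✓
w5: successors {w0, w2}; □(◇¬p → p) there: w0:T, w2:T. ✓
— 5 worlds.
For □◇(¬p ∧ ◇¬p):
w0: successors {w1}; ◇(¬p ∧ ◇¬p) there: w1:F. ✗
w1: successors {w2}; ◇(¬p ∧ ◇¬p) there: w2:F. ✗
w2: successors {w3}; ◇(¬p ∧ ◇¬p) there: w3:F. ✗
w3: successors {w4}; ◇(¬p ∧ ◇¬p) there: w4:T. ✓
w4: successors {w5}; ◇(¬p ∧ ◇¬p) there: w5:F. ✗
w5: successors {w0, w2}; ◇(¬p ∧ ◇¬p) there: w0:F, w2:F. ✗
— 1 world.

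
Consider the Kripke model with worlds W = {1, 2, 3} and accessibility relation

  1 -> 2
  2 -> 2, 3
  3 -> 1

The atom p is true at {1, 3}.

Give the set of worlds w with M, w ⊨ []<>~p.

{1, 3}

1: successors {2}; <>~p there: 2:T. ✓
2: successors {2, 3}; <>~p there: 2:T, 3:F. ✗
3: successors {1}; <>~p there: 1:T. ✓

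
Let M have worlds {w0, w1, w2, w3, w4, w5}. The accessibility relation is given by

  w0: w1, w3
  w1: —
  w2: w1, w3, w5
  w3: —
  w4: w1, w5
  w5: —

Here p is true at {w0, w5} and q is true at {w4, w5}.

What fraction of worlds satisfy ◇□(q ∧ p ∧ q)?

1/2

w0: successors {w1, w3}; □(q ∧ p ∧ q) there: w1:T, w3:T. ✓
w1: no successors, so ◇□(q ∧ p ∧ q) fails. ✗
w2: successors {w1, w3, w5}; □(q ∧ p ∧ q) there: w1:T, w3:T, w5:T. ✓
w3: no successors, so ◇□(q ∧ p ∧ q) fails. ✗
w4: successors {w1, w5}; □(q ∧ p ∧ q) there: w1:T, w5:T. ✓
w5: no successors, so ◇□(q ∧ p ∧ q) fails. ✗
That's 3 of 6 worlds, so 3/6 = 1/2.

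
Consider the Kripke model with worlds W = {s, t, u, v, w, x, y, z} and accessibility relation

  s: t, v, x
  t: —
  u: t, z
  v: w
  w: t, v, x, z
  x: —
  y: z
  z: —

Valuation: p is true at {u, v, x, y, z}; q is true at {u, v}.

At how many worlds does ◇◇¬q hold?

3

s: successors {t, v, x}; ◇¬q there: t:F, v:T, x:F. ✓
t: no successors, so ◇◇¬q fails. ✗
u: successors {t, z}; ◇¬q there: t:F, z:F. ✗
v: successors {w}; ◇¬q there: w:T. ✓
w: successors {t, v, x, z}; ◇¬q there: t:F, v:T, x:F, z:F. ✓
x: no successors, so ◇◇¬q fails. ✗
y: successors {z}; ◇¬q there: z:F. ✗
z: no successors, so ◇◇¬q fails. ✗
Satisfying worlds: {s, v, w}.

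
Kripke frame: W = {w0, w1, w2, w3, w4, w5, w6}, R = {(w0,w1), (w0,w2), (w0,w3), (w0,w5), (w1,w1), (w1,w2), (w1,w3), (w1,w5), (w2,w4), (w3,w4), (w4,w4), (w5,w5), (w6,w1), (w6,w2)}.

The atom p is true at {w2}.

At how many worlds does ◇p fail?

w0: successors {w1, w2, w3, w5}; p there: w1:F, w2:T, w3:F, w5:F. ✓
w1: successors {w1, w2, w3, w5}; p there: w1:F, w2:T, w3:F, w5:F. ✓
w2: successors {w4}; p there: w4:F. ✗
w3: successors {w4}; p there: w4:F. ✗
w4: successors {w4}; p there: w4:F. ✗
w5: successors {w5}; p there: w5:F. ✗
w6: successors {w1, w2}; p there: w1:F, w2:T. ✓
Satisfying worlds: {w0, w1, w6}.
So ◇p fails at the other 4 worlds.

4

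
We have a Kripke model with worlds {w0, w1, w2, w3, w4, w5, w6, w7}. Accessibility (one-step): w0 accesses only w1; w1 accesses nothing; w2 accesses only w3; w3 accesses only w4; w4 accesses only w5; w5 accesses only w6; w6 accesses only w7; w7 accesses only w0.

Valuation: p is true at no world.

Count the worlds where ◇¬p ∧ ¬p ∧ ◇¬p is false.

w0: ◇¬p ∧ ¬p is T, ◇¬p is T. ✓
w1: ◇¬p ∧ ¬p is F, ◇¬p is F. ✗
w2: ◇¬p ∧ ¬p is T, ◇¬p is T. ✓
w3: ◇¬p ∧ ¬p is T, ◇¬p is T. ✓
w4: ◇¬p ∧ ¬p is T, ◇¬p is T. ✓
w5: ◇¬p ∧ ¬p is T, ◇¬p is T. ✓
w6: ◇¬p ∧ ¬p is T, ◇¬p is T. ✓
w7: ◇¬p ∧ ¬p is T, ◇¬p is T. ✓
Satisfying worlds: {w0, w2, w3, w4, w5, w6, w7}.
So ◇¬p ∧ ¬p ∧ ◇¬p fails at the other 1 world.

1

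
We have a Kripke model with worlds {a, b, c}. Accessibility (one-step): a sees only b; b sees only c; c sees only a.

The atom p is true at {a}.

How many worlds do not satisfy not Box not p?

a: Box not p is T. ✗
b: Box not p is T. ✗
c: Box not p is F. ✓
Satisfying worlds: {c}.
So not Box not p fails at the other 2 worlds.

2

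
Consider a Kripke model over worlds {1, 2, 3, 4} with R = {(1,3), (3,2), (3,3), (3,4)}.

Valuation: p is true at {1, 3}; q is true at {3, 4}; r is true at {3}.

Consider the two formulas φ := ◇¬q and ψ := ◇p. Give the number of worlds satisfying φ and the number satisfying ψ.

1 and 2

For ◇¬q:
1: successors {3}; ¬q there: 3:F. ✗
2: no successors, so ◇¬q fails. ✗
3: successors {2, 3, 4}; ¬q there: 2:T, 3:F, 4:F. ✓
4: no successors, so ◇¬q fails. ✗
— 1 world.
For ◇p:
1: successors {3}; p there: 3:T. ✓
2: no successors, so ◇p fails. ✗
3: successors {2, 3, 4}; p there: 2:F, 3:T, 4:F. ✓
4: no successors, so ◇p fails. ✗
— 2 worlds.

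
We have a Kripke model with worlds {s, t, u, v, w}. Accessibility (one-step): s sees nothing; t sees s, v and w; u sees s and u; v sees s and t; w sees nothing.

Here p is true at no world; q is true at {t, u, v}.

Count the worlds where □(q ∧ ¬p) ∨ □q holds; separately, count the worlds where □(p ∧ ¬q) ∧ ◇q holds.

For □(q ∧ ¬p) ∨ □q:
s: □(q ∧ ¬p) is T, □q is T. ✓
t: □(q ∧ ¬p) is F, □q is F. ✗
u: □(q ∧ ¬p) is F, □q is F. ✗
v: □(q ∧ ¬p) is F, □q is F. ✗
w: □(q ∧ ¬p) is T, □q is T. ✓
— 2 worlds.
For □(p ∧ ¬q) ∧ ◇q:
s: □(p ∧ ¬q) is T, ◇q is F. ✗
t: □(p ∧ ¬q) is F, ◇q is T. ✗
u: □(p ∧ ¬q) is F, ◇q is T. ✗
v: □(p ∧ ¬q) is F, ◇q is T. ✗
w: □(p ∧ ¬q) is T, ◇q is F. ✗
— 0 worlds.

2 and 0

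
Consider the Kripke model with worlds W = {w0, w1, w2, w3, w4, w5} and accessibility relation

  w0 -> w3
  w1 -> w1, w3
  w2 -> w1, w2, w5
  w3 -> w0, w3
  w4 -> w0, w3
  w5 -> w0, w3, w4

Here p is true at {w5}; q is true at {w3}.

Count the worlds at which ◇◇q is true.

6

w0: successors {w3}; ◇q there: w3:T. ✓
w1: successors {w1, w3}; ◇q there: w1:T, w3:T. ✓
w2: successors {w1, w2, w5}; ◇q there: w1:T, w2:F, w5:T. ✓
w3: successors {w0, w3}; ◇q there: w0:T, w3:T. ✓
w4: successors {w0, w3}; ◇q there: w0:T, w3:T. ✓
w5: successors {w0, w3, w4}; ◇q there: w0:T, w3:T, w4:T. ✓
Satisfying worlds: {w0, w1, w2, w3, w4, w5}.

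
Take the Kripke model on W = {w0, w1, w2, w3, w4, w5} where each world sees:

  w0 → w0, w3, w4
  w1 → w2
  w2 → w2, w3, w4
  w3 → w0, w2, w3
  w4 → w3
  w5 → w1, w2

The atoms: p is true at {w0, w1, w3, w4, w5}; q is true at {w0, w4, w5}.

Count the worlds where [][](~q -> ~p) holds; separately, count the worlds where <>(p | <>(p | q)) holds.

0 and 6

For [][](~q -> ~p):
w0: successors {w0, w3, w4}; [](~q -> ~p) there: w0:F, w3:F, w4:F. ✗
w1: successors {w2}; [](~q -> ~p) there: w2:F. ✗
w2: successors {w2, w3, w4}; [](~q -> ~p) there: w2:F, w3:F, w4:F. ✗
w3: successors {w0, w2, w3}; [](~q -> ~p) there: w0:F, w2:F, w3:F. ✗
w4: successors {w3}; [](~q -> ~p) there: w3:F. ✗
w5: successors {w1, w2}; [](~q -> ~p) there: w1:T, w2:F. ✗
— 0 worlds.
For <>(p | <>(p | q)):
w0: successors {w0, w3, w4}; p | <>(p | q) there: w0:T, w3:T, w4:T. ✓
w1: successors {w2}; p | <>(p | q) there: w2:T. ✓
w2: successors {w2, w3, w4}; p | <>(p | q) there: w2:T, w3:T, w4:T. ✓
w3: successors {w0, w2, w3}; p | <>(p | q) there: w0:T, w2:T, w3:T. ✓
w4: successors {w3}; p | <>(p | q) there: w3:T. ✓
w5: successors {w1, w2}; p | <>(p | q) there: w1:T, w2:T. ✓
— 6 worlds.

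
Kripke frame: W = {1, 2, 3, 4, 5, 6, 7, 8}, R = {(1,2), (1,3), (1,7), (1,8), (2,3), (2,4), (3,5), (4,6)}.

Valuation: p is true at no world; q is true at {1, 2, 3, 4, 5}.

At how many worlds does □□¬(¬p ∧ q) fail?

1: successors {2, 3, 7, 8}; □¬(¬p ∧ q) there: 2:F, 3:F, 7:T, 8:T. ✗
2: successors {3, 4}; □¬(¬p ∧ q) there: 3:F, 4:T. ✗
3: successors {5}; □¬(¬p ∧ q) there: 5:T. ✓
4: successors {6}; □¬(¬p ∧ q) there: 6:T. ✓
5: no successors, so □□¬(¬p ∧ q) holds vacuously. ✓
6: no successors, so □□¬(¬p ∧ q) holds vacuously. ✓
7: no successors, so □□¬(¬p ∧ q) holds vacuously. ✓
8: no successors, so □□¬(¬p ∧ q) holds vacuously. ✓
Satisfying worlds: {3, 4, 5, 6, 7, 8}.
So □□¬(¬p ∧ q) fails at the other 2 worlds.

2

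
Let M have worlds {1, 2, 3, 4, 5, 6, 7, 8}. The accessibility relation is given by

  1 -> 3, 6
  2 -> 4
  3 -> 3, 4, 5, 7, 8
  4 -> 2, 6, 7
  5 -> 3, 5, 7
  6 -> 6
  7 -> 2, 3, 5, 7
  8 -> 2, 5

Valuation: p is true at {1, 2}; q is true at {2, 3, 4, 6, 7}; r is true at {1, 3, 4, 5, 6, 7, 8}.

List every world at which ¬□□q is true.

{1, 3, 4, 5, 7, 8}

1: □□q is F. ✓
2: □□q is T. ✗
3: □□q is F. ✓
4: □□q is F. ✓
5: □□q is F. ✓
6: □□q is T. ✗
7: □□q is F. ✓
8: □□q is F. ✓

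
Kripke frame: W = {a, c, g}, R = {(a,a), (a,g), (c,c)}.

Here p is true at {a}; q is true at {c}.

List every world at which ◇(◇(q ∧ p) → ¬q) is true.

{a, c}

a: successors {a, g}; ◇(q ∧ p) → ¬q there: a:T, g:T. ✓
c: successors {c}; ◇(q ∧ p) → ¬q there: c:T. ✓
g: no successors, so ◇(◇(q ∧ p) → ¬q) fails. ✗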